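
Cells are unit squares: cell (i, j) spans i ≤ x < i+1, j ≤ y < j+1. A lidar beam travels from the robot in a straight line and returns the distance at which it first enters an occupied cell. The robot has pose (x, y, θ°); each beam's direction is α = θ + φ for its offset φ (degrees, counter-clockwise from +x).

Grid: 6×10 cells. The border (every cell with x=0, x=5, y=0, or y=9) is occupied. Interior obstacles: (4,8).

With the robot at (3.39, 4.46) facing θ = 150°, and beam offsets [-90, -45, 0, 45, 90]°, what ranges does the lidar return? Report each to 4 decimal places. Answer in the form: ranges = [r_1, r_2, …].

beam 1: φ=-90°, α=60°
  direction (0.5000, 0.8660); cell (3,4); t to first gridline: x 1.2200, y 0.6235 (then +2.0000 / +1.1547)
    (3,5) via y @ 0.6235
    (4,5) via x @ 1.2200
    (4,6) via y @ 1.7782
    (4,7) via y @ 2.9329
    (5,7) via x @ 3.2200  # hit
  → r_1 = 3.2200
beam 2: φ=-45°, α=105°
  direction (-0.2588, 0.9659); cell (3,4); t to first gridline: x 1.5068, y 0.5590 (then +3.8637 / +1.0353)
    (3,5) via y @ 0.5590
    (2,5) via x @ 1.5068
    (2,6) via y @ 1.5943
    (2,7) via y @ 2.6296
    (2,8) via y @ 3.6649
    (2,9) via y @ 4.7002  # hit
  → r_2 = 4.7002
beam 3: φ=0°, α=150°
  direction (-0.8660, 0.5000); cell (3,4); t to first gridline: x 0.4503, y 1.0800 (then +1.1547 / +2.0000)
    (2,4) via x @ 0.4503
    (2,5) via y @ 1.0800
    (1,5) via x @ 1.6050
    (0,5) via x @ 2.7597  # hit
  → r_3 = 2.7597
beam 4: φ=45°, α=195°
  direction (-0.9659, -0.2588); cell (3,4); t to first gridline: x 0.4038, y 1.7773 (then +1.0353 / +3.8637)
    (2,4) via x @ 0.4038
    (1,4) via x @ 1.4390
    (1,3) via y @ 1.7773
    (0,3) via x @ 2.4743  # hit
  → r_4 = 2.4743
beam 5: φ=90°, α=240°
  direction (-0.5000, -0.8660); cell (3,4); t to first gridline: x 0.7800, y 0.5312 (then +2.0000 / +1.1547)
    (3,3) via y @ 0.5312
    (2,3) via x @ 0.7800
    (2,2) via y @ 1.6859
    (1,2) via x @ 2.7800
    (1,1) via y @ 2.8406
    (1,0) via y @ 3.9953  # hit
  → r_5 = 3.9953

ranges = [3.2200, 4.7002, 2.7597, 2.4743, 3.9953]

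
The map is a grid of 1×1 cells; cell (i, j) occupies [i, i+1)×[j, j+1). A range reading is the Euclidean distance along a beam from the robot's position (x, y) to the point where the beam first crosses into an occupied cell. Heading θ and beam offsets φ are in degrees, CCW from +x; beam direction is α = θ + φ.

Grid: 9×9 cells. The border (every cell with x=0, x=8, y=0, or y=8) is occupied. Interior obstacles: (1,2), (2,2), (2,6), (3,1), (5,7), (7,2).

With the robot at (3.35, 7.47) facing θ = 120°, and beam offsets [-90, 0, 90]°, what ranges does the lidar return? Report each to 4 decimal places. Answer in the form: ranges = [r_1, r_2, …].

ranges = [1.0600, 0.6120, 0.9400]

beam 1: φ=-90°, α=30°
  dir = (cos 30°, sin 30°) = (0.8660, 0.5000); from cell (3,7)
  next x-line at t=0.7506, next y-line at t=1.0600; Δt_x=1.1547, Δt_y=2.0000
    x: enter (4,7) at t=0.7506
    y: enter (4,8) at t=1.0600 ← occupied
  → r_1 = 1.0600
beam 2: φ=0°, α=120°
  dir = (cos 120°, sin 120°) = (-0.5000, 0.8660); from cell (3,7)
  next x-line at t=0.7000, next y-line at t=0.6120; Δt_x=2.0000, Δt_y=1.1547
    y: enter (3,8) at t=0.6120 ← occupied
  → r_2 = 0.6120
beam 3: φ=90°, α=210°
  dir = (cos 210°, sin 210°) = (-0.8660, -0.5000); from cell (3,7)
  next x-line at t=0.4041, next y-line at t=0.9400; Δt_x=1.1547, Δt_y=2.0000
    x: enter (2,7) at t=0.4041
    y: enter (2,6) at t=0.9400 ← occupied
  → r_3 = 0.9400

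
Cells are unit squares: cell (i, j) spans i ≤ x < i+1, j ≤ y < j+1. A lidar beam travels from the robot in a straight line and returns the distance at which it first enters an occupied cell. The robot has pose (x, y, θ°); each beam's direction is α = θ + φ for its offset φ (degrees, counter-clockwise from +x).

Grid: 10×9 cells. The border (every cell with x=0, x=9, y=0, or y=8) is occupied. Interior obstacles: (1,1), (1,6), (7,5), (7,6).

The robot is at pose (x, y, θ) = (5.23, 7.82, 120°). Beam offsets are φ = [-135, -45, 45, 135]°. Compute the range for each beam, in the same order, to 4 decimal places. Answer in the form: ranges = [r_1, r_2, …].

ranges = [3.9030, 0.1863, 0.6955, 7.0606]

beam 1: φ=-135°, α=345°
  direction (0.9659, -0.2588); cell (5,7); t to first gridline: x 0.7972, y 3.1682 (then +1.0353 / +3.8637)
    (6,7) via x @ 0.7972
    (7,7) via x @ 1.8324
    (8,7) via x @ 2.8677
    (8,6) via y @ 3.1682
    (9,6) via x @ 3.9030  # hit
  → r_1 = 3.9030
beam 2: φ=-45°, α=75°
  direction (0.2588, 0.9659); cell (5,7); t to first gridline: x 2.9751, y 0.1863 (then +3.8637 / +1.0353)
    (5,8) via y @ 0.1863  # hit
  → r_2 = 0.1863
beam 3: φ=45°, α=165°
  direction (-0.9659, 0.2588); cell (5,7); t to first gridline: x 0.2381, y 0.6955 (then +1.0353 / +3.8637)
    (4,7) via x @ 0.2381
    (4,8) via y @ 0.6955  # hit
  → r_3 = 0.6955
beam 4: φ=135°, α=255°
  direction (-0.2588, -0.9659); cell (5,7); t to first gridline: x 0.8887, y 0.8489 (then +3.8637 / +1.0353)
    (5,6) via y @ 0.8489
    (4,6) via x @ 0.8887
    (4,5) via y @ 1.8842
    (4,4) via y @ 2.9195
    (4,3) via y @ 3.9548
    (3,3) via x @ 4.7524
    (3,2) via y @ 4.9900
    (3,1) via y @ 6.0253
    (3,0) via y @ 7.0606  # hit
  → r_4 = 7.0606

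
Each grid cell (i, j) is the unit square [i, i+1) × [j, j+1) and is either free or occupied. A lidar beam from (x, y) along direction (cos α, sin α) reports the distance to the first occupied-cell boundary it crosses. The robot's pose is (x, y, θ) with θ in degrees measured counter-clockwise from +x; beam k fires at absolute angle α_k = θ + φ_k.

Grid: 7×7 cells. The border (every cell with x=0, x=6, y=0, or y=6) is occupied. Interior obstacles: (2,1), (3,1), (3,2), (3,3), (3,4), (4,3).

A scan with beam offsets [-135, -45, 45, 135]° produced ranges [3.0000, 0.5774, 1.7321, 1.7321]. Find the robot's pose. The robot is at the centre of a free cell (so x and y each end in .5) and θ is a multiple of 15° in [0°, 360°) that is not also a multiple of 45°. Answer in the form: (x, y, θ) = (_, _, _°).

The pose lattice has 19·16 = 304 candidates. Test each by forward raycasting.
  (4.5, 1.5, 195°): beam 3 = 0.5774 ≠ 1.7321 ✗
  (2.5, 4.5, 165°): beam 1 = 0.5774 ≠ 3.0000 ✗
  (5.5, 3.5, 285°): beam 1 = 0.5774 ≠ 3.0000 ✗
  (4.5, 4.5, 285°): beam 1 = 0.5774 ≠ 3.0000 ✗
  …
  (2.5, 4.5, 15°): r_1=3.0000, r_2=0.5774, r_3=1.7321, r_4=1.7321 — all match ✓
Only this pose fits every beam.

(x, y, θ) = (2.5, 4.5, 15°)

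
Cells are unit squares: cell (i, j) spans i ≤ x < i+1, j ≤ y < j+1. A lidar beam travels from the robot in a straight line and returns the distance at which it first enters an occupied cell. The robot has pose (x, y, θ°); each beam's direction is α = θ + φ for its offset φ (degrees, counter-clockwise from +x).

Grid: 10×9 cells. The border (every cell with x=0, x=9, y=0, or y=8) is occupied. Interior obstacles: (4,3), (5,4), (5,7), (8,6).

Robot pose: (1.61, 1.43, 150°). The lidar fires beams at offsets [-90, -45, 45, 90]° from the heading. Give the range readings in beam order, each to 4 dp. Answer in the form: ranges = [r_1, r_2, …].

ranges = [6.7800, 2.3569, 0.6315, 0.4965]

beam 1: φ=-90°, α=60°
  d=(0.5000,0.8660)  start (1,1)  tX=0.7800 tY=0.6582  stride 1/|dx|=2.0000 1/|dy|=1.1547
    cross y-line → (1,2), t=0.6582
    cross x-line → (2,2), t=0.7800
    cross y-line → (2,3), t=1.8129
    cross x-line → (3,3), t=2.7800
    cross y-line → (3,4), t=2.9676
    cross y-line → (3,5), t=4.1223
    cross x-line → (4,5), t=4.7800
    cross y-line → (4,6), t=5.2770
    cross y-line → (4,7), t=6.4317
    cross x-line → (5,7), t=6.7800 (wall)
  → r_1 = 6.7800
beam 2: φ=-45°, α=105°
  d=(-0.2588,0.9659)  start (1,1)  tX=2.3569 tY=0.5901  stride 1/|dx|=3.8637 1/|dy|=1.0353
    cross y-line → (1,2), t=0.5901
    cross y-line → (1,3), t=1.6254
    cross x-line → (0,3), t=2.3569 (wall)
  → r_2 = 2.3569
beam 3: φ=45°, α=195°
  d=(-0.9659,-0.2588)  start (1,1)  tX=0.6315 tY=1.6614  stride 1/|dx|=1.0353 1/|dy|=3.8637
    cross x-line → (0,1), t=0.6315 (wall)
  → r_3 = 0.6315
beam 4: φ=90°, α=240°
  d=(-0.5000,-0.8660)  start (1,1)  tX=1.2200 tY=0.4965  stride 1/|dx|=2.0000 1/|dy|=1.1547
    cross y-line → (1,0), t=0.4965 (wall)
  → r_4 = 0.4965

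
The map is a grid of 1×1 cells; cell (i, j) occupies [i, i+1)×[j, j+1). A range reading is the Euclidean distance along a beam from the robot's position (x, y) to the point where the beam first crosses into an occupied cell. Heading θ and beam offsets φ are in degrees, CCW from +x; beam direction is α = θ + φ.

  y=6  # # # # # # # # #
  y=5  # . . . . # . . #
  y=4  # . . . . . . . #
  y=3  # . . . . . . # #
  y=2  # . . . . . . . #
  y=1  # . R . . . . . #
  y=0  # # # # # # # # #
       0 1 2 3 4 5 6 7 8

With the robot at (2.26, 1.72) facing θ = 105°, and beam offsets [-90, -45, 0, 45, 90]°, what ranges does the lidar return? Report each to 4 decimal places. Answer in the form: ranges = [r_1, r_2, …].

beam 1: φ=-90°, α=15°
  cosα=0.9659 sinα=0.2588 | (2,1) | tMaxX 0.7661 tMaxY 1.0818 | tΔX 1.0353 tΔY 3.8637
    t=0.7661 [x] (3,1)
    t=1.0818 [y] (3,2)
    t=1.8014 [x] (4,2)
    t=2.8367 [x] (5,2)
    t=3.8719 [x] (6,2)
    t=4.9072 [x] (7,2)
    t=4.9455 [y] (7,3) — stop
  → r_1 = 4.9455
beam 2: φ=-45°, α=60°
  cosα=0.5000 sinα=0.8660 | (2,1) | tMaxX 1.4800 tMaxY 0.3233 | tΔX 2.0000 tΔY 1.1547
    t=0.3233 [y] (2,2)
    t=1.4780 [y] (2,3)
    t=1.4800 [x] (3,3)
    t=2.6327 [y] (3,4)
    t=3.4800 [x] (4,4)
    t=3.7874 [y] (4,5)
    t=4.9421 [y] (4,6) — stop
  → r_2 = 4.9421
beam 3: φ=0°, α=105°
  cosα=-0.2588 sinα=0.9659 | (2,1) | tMaxX 1.0046 tMaxY 0.2899 | tΔX 3.8637 tΔY 1.0353
    t=0.2899 [y] (2,2)
    t=1.0046 [x] (1,2)
    t=1.3252 [y] (1,3)
    t=2.3604 [y] (1,4)
    t=3.3957 [y] (1,5)
    t=4.4310 [y] (1,6) — stop
  → r_3 = 4.4310
beam 4: φ=45°, α=150°
  cosα=-0.8660 sinα=0.5000 | (2,1) | tMaxX 0.3002 tMaxY 0.5600 | tΔX 1.1547 tΔY 2.0000
    t=0.3002 [x] (1,1)
    t=0.5600 [y] (1,2)
    t=1.4549 [x] (0,2) — stop
  → r_4 = 1.4549
beam 5: φ=90°, α=195°
  cosα=-0.9659 sinα=-0.2588 | (2,1) | tMaxX 0.2692 tMaxY 2.7819 | tΔX 1.0353 tΔY 3.8637
    t=0.2692 [x] (1,1)
    t=1.3044 [x] (0,1) — stop
  → r_5 = 1.3044

ranges = [4.9455, 4.9421, 4.4310, 1.4549, 1.3044]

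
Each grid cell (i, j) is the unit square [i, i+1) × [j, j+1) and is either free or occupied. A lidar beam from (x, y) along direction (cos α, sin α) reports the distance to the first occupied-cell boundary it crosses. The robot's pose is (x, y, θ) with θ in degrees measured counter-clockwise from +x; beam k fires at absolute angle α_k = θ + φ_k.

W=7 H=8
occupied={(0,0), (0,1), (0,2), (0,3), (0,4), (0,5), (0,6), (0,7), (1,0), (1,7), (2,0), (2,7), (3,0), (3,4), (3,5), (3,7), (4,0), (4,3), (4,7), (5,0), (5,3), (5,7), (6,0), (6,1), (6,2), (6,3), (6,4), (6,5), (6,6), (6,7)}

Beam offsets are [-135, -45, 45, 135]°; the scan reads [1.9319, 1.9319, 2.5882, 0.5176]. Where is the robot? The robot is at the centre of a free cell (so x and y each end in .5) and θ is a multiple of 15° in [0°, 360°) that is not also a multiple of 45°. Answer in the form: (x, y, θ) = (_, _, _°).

The pose lattice has 26·16 = 416 candidates. Test each by forward raycasting.
  (5.5, 4.5, 285°): beam 1 = 1.7321 ≠ 1.9319 ✗
  (4.5, 5.5, 15°): beam 1 = 1.0000 ≠ 1.9319 ✗
  (4.5, 1.5, 75°): beam 1 = 0.5774 ≠ 1.9319 ✗
  …
  (3.5, 1.5, 120°): r_1=1.9319, r_2=1.9319, r_3=2.5882, r_4=0.5176 — all match ✓
No second candidate reproduces the full scan.

(x, y, θ) = (3.5, 1.5, 120°)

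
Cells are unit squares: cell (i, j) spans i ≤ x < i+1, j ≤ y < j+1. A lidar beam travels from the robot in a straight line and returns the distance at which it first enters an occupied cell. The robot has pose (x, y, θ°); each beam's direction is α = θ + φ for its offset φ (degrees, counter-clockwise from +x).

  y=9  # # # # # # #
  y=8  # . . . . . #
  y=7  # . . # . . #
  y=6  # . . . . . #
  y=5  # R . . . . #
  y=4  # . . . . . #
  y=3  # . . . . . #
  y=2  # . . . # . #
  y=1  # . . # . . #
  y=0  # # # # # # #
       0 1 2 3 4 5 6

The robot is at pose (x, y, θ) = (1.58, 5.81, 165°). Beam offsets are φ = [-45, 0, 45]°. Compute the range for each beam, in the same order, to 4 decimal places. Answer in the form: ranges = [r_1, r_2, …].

ranges = [1.1600, 0.6005, 0.6697]

beam 1: φ=-45°, α=120°
  dir = (cos 120°, sin 120°) = (-0.5000, 0.8660); from cell (1,5)
  next x-line at t=1.1600, next y-line at t=0.2194; Δt_x=2.0000, Δt_y=1.1547
    y: enter (1,6) at t=0.2194
    x: enter (0,6) at t=1.1600 ← occupied
  → r_1 = 1.1600
beam 2: φ=0°, α=165°
  dir = (cos 165°, sin 165°) = (-0.9659, 0.2588); from cell (1,5)
  next x-line at t=0.6005, next y-line at t=0.7341; Δt_x=1.0353, Δt_y=3.8637
    x: enter (0,5) at t=0.6005 ← occupied
  → r_2 = 0.6005
beam 3: φ=45°, α=210°
  dir = (cos 210°, sin 210°) = (-0.8660, -0.5000); from cell (1,5)
  next x-line at t=0.6697, next y-line at t=1.6200; Δt_x=1.1547, Δt_y=2.0000
    x: enter (0,5) at t=0.6697 ← occupied
  → r_3 = 0.6697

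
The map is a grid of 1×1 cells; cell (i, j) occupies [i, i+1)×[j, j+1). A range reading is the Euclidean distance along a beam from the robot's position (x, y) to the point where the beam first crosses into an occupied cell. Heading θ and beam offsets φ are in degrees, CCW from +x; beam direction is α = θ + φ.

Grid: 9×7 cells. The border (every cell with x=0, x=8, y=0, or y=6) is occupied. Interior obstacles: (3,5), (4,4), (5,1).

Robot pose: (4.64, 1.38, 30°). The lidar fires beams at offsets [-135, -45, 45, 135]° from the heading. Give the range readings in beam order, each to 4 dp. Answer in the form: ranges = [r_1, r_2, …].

beam 1: φ=-135°, α=255°
  d=(-0.2588,-0.9659)  start (4,1)  tX=2.4728 tY=0.3934  stride 1/|dx|=3.8637 1/|dy|=1.0353
    cross y-line → (4,0), t=0.3934 (wall)
  → r_1 = 0.3934
beam 2: φ=-45°, α=345°
  d=(0.9659,-0.2588)  start (4,1)  tX=0.3727 tY=1.4682  stride 1/|dx|=1.0353 1/|dy|=3.8637
    cross x-line → (5,1), t=0.3727 (wall)
  → r_2 = 0.3727
beam 3: φ=45°, α=75°
  d=(0.2588,0.9659)  start (4,1)  tX=1.3909 tY=0.6419  stride 1/|dx|=3.8637 1/|dy|=1.0353
    cross y-line → (4,2), t=0.6419
    cross x-line → (5,2), t=1.3909
    cross y-line → (5,3), t=1.6771
    cross y-line → (5,4), t=2.7124
    cross y-line → (5,5), t=3.7477
    cross y-line → (5,6), t=4.7830 (wall)
  → r_3 = 4.7830
beam 4: φ=135°, α=165°
  d=(-0.9659,0.2588)  start (4,1)  tX=0.6626 tY=2.3955  stride 1/|dx|=1.0353 1/|dy|=3.8637
    cross x-line → (3,1), t=0.6626
    cross x-line → (2,1), t=1.6979
    cross y-line → (2,2), t=2.3955
    cross x-line → (1,2), t=2.7331
    cross x-line → (0,2), t=3.7684 (wall)
  → r_4 = 3.7684

ranges = [0.3934, 0.3727, 4.7830, 3.7684]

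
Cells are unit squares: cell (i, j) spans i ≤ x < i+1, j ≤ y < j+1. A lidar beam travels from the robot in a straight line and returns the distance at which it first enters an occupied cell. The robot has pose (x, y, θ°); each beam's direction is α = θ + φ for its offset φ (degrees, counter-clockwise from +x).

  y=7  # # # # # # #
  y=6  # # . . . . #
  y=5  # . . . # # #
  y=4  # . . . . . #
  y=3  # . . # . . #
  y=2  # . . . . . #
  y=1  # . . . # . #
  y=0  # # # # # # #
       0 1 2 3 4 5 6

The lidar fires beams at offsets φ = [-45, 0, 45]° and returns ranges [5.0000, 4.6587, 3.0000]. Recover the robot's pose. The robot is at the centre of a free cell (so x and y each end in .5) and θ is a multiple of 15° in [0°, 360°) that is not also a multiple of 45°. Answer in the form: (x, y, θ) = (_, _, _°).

(x, y, θ) = (1.5, 5.5, 345°)

Candidates: 25 free-cell centres × 16 headings = 400 poses. Raycast each; keep the one whose scan matches to 4 dp.
  (4.5, 3.5, 210°): beam 1 = 0.5176 ≠ 5.0000 ✗
  (1.5, 2.5, 300°): beam 1 = 1.5529 ≠ 5.0000 ✗
  (1.5, 3.5, 300°): beam 1 = 1.9319 ≠ 5.0000 ✗
  (1.5, 5.5, 300°): beam 1 = 1.9319 ≠ 5.0000 ✗
  …
  (1.5, 5.5, 345°): r_1=5.0000, r_2=4.6587, r_3=3.0000 — all match ✓
No second candidate reproduces the full scan.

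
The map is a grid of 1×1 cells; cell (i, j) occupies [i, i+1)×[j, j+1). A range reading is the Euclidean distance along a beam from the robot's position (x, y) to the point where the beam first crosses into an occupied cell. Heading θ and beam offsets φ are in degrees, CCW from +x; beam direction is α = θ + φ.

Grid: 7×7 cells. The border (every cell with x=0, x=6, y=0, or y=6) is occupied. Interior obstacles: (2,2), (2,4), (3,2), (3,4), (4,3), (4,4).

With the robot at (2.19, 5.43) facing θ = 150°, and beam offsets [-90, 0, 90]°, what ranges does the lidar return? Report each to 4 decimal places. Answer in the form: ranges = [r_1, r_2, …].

beam 1: φ=-90°, α=60°
  cosα=0.5000 sinα=0.8660 | (2,5) | tMaxX 1.6200 tMaxY 0.6582 | tΔX 2.0000 tΔY 1.1547
    t=0.6582 [y] (2,6) — stop
  → r_1 = 0.6582
beam 2: φ=0°, α=150°
  cosα=-0.8660 sinα=0.5000 | (2,5) | tMaxX 0.2194 tMaxY 1.1400 | tΔX 1.1547 tΔY 2.0000
    t=0.2194 [x] (1,5)
    t=1.1400 [y] (1,6) — stop
  → r_2 = 1.1400
beam 3: φ=90°, α=240°
  cosα=-0.5000 sinα=-0.8660 | (2,5) | tMaxX 0.3800 tMaxY 0.4965 | tΔX 2.0000 tΔY 1.1547
    t=0.3800 [x] (1,5)
    t=0.4965 [y] (1,4)
    t=1.6512 [y] (1,3)
    t=2.3800 [x] (0,3) — stop
  → r_3 = 2.3800

ranges = [0.6582, 1.1400, 2.3800]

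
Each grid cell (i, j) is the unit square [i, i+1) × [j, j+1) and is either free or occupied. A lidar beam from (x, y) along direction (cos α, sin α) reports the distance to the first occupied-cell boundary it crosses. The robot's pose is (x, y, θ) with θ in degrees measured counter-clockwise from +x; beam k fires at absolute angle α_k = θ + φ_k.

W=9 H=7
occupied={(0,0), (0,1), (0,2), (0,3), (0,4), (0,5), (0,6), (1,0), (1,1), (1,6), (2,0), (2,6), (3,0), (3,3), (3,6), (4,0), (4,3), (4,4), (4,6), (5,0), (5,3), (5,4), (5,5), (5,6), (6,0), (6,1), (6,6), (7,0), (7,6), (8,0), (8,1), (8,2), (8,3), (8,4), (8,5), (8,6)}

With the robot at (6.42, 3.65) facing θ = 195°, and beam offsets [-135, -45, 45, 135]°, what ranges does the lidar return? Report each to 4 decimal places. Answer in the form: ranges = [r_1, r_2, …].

beam 1: φ=-135°, α=60°
  direction (0.5000, 0.8660); cell (6,3); t to first gridline: x 1.1600, y 0.4041 (then +2.0000 / +1.1547)
    (6,4) via y @ 0.4041
    (7,4) via x @ 1.1600
    (7,5) via y @ 1.5588
    (7,6) via y @ 2.7135  # hit
  → r_1 = 2.7135
beam 2: φ=-45°, α=150°
  direction (-0.8660, 0.5000); cell (6,3); t to first gridline: x 0.4850, y 0.7000 (then +1.1547 / +2.0000)
    (5,3) via x @ 0.4850  # hit
  → r_2 = 0.4850
beam 3: φ=45°, α=240°
  direction (-0.5000, -0.8660); cell (6,3); t to first gridline: x 0.8400, y 0.7506 (then +2.0000 / +1.1547)
    (6,2) via y @ 0.7506
    (5,2) via x @ 0.8400
    (5,1) via y @ 1.9053
    (4,1) via x @ 2.8400
    (4,0) via y @ 3.0600  # hit
  → r_3 = 3.0600
beam 4: φ=135°, α=330°
  direction (0.8660, -0.5000); cell (6,3); t to first gridline: x 0.6697, y 1.3000 (then +1.1547 / +2.0000)
    (7,3) via x @ 0.6697
    (7,2) via y @ 1.3000
    (8,2) via x @ 1.8244  # hit
  → r_4 = 1.8244

ranges = [2.7135, 0.4850, 3.0600, 1.8244]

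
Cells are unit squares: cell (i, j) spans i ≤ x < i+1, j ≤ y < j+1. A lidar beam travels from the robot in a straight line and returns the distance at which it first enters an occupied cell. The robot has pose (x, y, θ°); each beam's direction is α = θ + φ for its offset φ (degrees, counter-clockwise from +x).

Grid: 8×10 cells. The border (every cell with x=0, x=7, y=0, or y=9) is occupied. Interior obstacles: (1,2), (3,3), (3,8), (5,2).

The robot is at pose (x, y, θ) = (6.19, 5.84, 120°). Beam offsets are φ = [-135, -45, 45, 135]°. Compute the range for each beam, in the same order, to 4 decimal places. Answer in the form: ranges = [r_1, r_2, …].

beam 1: φ=-135°, α=345°
  cosα=0.9659 sinα=-0.2588 | (6,5) | tMaxX 0.8386 tMaxY 3.2455 | tΔX 1.0353 tΔY 3.8637
    t=0.8386 [x] (7,5) — stop
  → r_1 = 0.8386
beam 2: φ=-45°, α=75°
  cosα=0.2588 sinα=0.9659 | (6,5) | tMaxX 3.1296 tMaxY 0.1656 | tΔX 3.8637 tΔY 1.0353
    t=0.1656 [y] (6,6)
    t=1.2009 [y] (6,7)
    t=2.2362 [y] (6,8)
    t=3.1296 [x] (7,8) — stop
  → r_2 = 3.1296
beam 3: φ=45°, α=165°
  cosα=-0.9659 sinα=0.2588 | (6,5) | tMaxX 0.1967 tMaxY 0.6182 | tΔX 1.0353 tΔY 3.8637
    t=0.1967 [x] (5,5)
    t=0.6182 [y] (5,6)
    t=1.2320 [x] (4,6)
    t=2.2673 [x] (3,6)
    t=3.3025 [x] (2,6)
    t=4.3378 [x] (1,6)
    t=4.4819 [y] (1,7)
    t=5.3731 [x] (0,7) — stop
  → r_3 = 5.3731
beam 4: φ=135°, α=255°
  cosα=-0.2588 sinα=-0.9659 | (6,5) | tMaxX 0.7341 tMaxY 0.8696 | tΔX 3.8637 tΔY 1.0353
    t=0.7341 [x] (5,5)
    t=0.8696 [y] (5,4)
    t=1.9049 [y] (5,3)
    t=2.9402 [y] (5,2) — stop
  → r_4 = 2.9402

ranges = [0.8386, 3.1296, 5.3731, 2.9402]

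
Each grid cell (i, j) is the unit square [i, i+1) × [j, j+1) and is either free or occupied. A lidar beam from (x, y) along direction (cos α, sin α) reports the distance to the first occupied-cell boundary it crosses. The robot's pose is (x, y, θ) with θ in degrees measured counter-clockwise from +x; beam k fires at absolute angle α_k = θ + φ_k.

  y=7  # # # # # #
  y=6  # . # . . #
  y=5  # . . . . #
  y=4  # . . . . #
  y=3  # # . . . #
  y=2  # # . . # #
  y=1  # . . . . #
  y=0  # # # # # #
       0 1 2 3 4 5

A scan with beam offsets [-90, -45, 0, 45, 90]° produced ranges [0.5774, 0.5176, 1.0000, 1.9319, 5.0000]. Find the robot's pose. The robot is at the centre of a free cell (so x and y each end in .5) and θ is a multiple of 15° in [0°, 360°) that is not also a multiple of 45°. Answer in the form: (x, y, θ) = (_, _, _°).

(x, y, θ) = (2.5, 1.5, 330°)

Enumerate (i+0.5, j+0.5, θ) over the 20 free cells and 16 admissible headings. For each, cast all 5 beams and compare to the given ranges.
  (2.5, 5.5, 210°): beam 2 = 1.5529 ≠ 0.5176 ✗
  (2.5, 2.5, 210°): beam 1 = 1.0000 ≠ 0.5774 ✗
  (1.5, 5.5, 330°): beam 1 = 1.0000 ≠ 0.5774 ✗
  (4.5, 5.5, 120°): beam 2 = 1.5529 ≠ 0.5176 ✗
  …
  (2.5, 1.5, 330°): r_1=0.5774, r_2=0.5176, r_3=1.0000, r_4=1.9319, r_5=5.0000 — all match ✓
Only this pose fits every beam.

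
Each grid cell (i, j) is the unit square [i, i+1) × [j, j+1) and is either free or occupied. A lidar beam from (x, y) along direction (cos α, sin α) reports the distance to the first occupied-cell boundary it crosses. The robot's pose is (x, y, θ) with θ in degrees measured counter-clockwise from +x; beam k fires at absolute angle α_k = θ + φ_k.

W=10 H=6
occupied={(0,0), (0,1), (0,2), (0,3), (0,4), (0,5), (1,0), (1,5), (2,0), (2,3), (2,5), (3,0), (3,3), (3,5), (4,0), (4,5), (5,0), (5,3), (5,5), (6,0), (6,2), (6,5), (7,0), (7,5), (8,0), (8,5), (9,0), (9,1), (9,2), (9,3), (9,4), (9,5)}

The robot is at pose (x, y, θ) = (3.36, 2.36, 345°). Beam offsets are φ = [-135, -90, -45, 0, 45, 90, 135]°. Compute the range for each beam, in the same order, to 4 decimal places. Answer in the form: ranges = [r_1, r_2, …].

beam 1: φ=-135°, α=210°
  dir = (cos 210°, sin 210°) = (-0.8660, -0.5000); from cell (3,2)
  next x-line at t=0.4157, next y-line at t=0.7200; Δt_x=1.1547, Δt_y=2.0000
    x: enter (2,2) at t=0.4157
    y: enter (2,1) at t=0.7200
    x: enter (1,1) at t=1.5704
    y: enter (1,0) at t=2.7200 ← occupied
  → r_1 = 2.7200
beam 2: φ=-90°, α=255°
  dir = (cos 255°, sin 255°) = (-0.2588, -0.9659); from cell (3,2)
  next x-line at t=1.3909, next y-line at t=0.3727; Δt_x=3.8637, Δt_y=1.0353
    y: enter (3,1) at t=0.3727
    x: enter (2,1) at t=1.3909
    y: enter (2,0) at t=1.4080 ← occupied
  → r_2 = 1.4080
beam 3: φ=-45°, α=300°
  dir = (cos 300°, sin 300°) = (0.5000, -0.8660); from cell (3,2)
  next x-line at t=1.2800, next y-line at t=0.4157; Δt_x=2.0000, Δt_y=1.1547
    y: enter (3,1) at t=0.4157
    x: enter (4,1) at t=1.2800
    y: enter (4,0) at t=1.5704 ← occupied
  → r_3 = 1.5704
beam 4: φ=0°, α=345°
  dir = (cos 345°, sin 345°) = (0.9659, -0.2588); from cell (3,2)
  next x-line at t=0.6626, next y-line at t=1.3909; Δt_x=1.0353, Δt_y=3.8637
    x: enter (4,2) at t=0.6626
    y: enter (4,1) at t=1.3909
    x: enter (5,1) at t=1.6979
    x: enter (6,1) at t=2.7331
    x: enter (7,1) at t=3.7684
    x: enter (8,1) at t=4.8037
    y: enter (8,0) at t=5.2546 ← occupied
  → r_4 = 5.2546
beam 5: φ=45°, α=30°
  dir = (cos 30°, sin 30°) = (0.8660, 0.5000); from cell (3,2)
  next x-line at t=0.7390, next y-line at t=1.2800; Δt_x=1.1547, Δt_y=2.0000
    x: enter (4,2) at t=0.7390
    y: enter (4,3) at t=1.2800
    x: enter (5,3) at t=1.8937 ← occupied
  → r_5 = 1.8937
beam 6: φ=90°, α=75°
  dir = (cos 75°, sin 75°) = (0.2588, 0.9659); from cell (3,2)
  next x-line at t=2.4728, next y-line at t=0.6626; Δt_x=3.8637, Δt_y=1.0353
    y: enter (3,3) at t=0.6626 ← occupied
  → r_6 = 0.6626
beam 7: φ=135°, α=120°
  dir = (cos 120°, sin 120°) = (-0.5000, 0.8660); from cell (3,2)
  next x-line at t=0.7200, next y-line at t=0.7390; Δt_x=2.0000, Δt_y=1.1547
    x: enter (2,2) at t=0.7200
    y: enter (2,3) at t=0.7390 ← occupied
  → r_7 = 0.7390

ranges = [2.7200, 1.4080, 1.5704, 5.2546, 1.8937, 0.6626, 0.7390]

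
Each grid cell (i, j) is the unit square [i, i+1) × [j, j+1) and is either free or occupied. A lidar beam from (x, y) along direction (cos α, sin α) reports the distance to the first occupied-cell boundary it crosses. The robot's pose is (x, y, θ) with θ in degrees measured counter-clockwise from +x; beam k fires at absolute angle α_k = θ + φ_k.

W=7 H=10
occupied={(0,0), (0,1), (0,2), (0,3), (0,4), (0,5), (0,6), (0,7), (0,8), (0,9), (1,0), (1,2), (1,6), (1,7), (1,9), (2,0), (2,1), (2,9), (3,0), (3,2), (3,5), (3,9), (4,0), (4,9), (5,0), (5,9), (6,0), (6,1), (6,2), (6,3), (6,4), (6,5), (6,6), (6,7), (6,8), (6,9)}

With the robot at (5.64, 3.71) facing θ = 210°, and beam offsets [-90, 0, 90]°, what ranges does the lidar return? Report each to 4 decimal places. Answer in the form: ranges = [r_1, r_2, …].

ranges = [6.1084, 1.8937, 0.7200]

beam 1: φ=-90°, α=120°
  cosα=-0.5000 sinα=0.8660 | (5,3) | tMaxX 1.2800 tMaxY 0.3349 | tΔX 2.0000 tΔY 1.1547
    t=0.3349 [y] (5,4)
    t=1.2800 [x] (4,4)
    t=1.4896 [y] (4,5)
    t=2.6443 [y] (4,6)
    t=3.2800 [x] (3,6)
    t=3.7990 [y] (3,7)
    t=4.9537 [y] (3,8)
    t=5.2800 [x] (2,8)
    t=6.1084 [y] (2,9) — stop
  → r_1 = 6.1084
beam 2: φ=0°, α=210°
  cosα=-0.8660 sinα=-0.5000 | (5,3) | tMaxX 0.7390 tMaxY 1.4200 | tΔX 1.1547 tΔY 2.0000
    t=0.7390 [x] (4,3)
    t=1.4200 [y] (4,2)
    t=1.8937 [x] (3,2) — stop
  → r_2 = 1.8937
beam 3: φ=90°, α=300°
  cosα=0.5000 sinα=-0.8660 | (5,3) | tMaxX 0.7200 tMaxY 0.8198 | tΔX 2.0000 tΔY 1.1547
    t=0.7200 [x] (6,3) — stop
  → r_3 = 0.7200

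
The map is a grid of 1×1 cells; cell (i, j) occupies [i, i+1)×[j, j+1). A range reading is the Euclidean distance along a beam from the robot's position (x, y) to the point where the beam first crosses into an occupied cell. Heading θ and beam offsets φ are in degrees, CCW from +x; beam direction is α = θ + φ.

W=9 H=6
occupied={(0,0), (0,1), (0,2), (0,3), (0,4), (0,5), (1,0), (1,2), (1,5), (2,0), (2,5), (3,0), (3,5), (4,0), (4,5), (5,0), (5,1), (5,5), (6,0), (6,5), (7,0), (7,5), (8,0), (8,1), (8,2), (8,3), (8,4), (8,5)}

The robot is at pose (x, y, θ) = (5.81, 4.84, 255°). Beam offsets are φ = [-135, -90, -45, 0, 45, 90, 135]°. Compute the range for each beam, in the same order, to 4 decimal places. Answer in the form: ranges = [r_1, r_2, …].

ranges = [0.1848, 0.6182, 4.3994, 2.9402, 4.3800, 2.2673, 0.3200]

beam 1: φ=-135°, α=120°
  d=(-0.5000,0.8660)  start (5,4)  tX=1.6200 tY=0.1848  stride 1/|dx|=2.0000 1/|dy|=1.1547
    cross y-line → (5,5), t=0.1848 (wall)
  → r_1 = 0.1848
beam 2: φ=-90°, α=165°
  d=(-0.9659,0.2588)  start (5,4)  tX=0.8386 tY=0.6182  stride 1/|dx|=1.0353 1/|dy|=3.8637
    cross y-line → (5,5), t=0.6182 (wall)
  → r_2 = 0.6182
beam 3: φ=-45°, α=210°
  d=(-0.8660,-0.5000)  start (5,4)  tX=0.9353 tY=1.6800  stride 1/|dx|=1.1547 1/|dy|=2.0000
    cross x-line → (4,4), t=0.9353
    cross y-line → (4,3), t=1.6800
    cross x-line → (3,3), t=2.0900
    cross x-line → (2,3), t=3.2447
    cross y-line → (2,2), t=3.6800
    cross x-line → (1,2), t=4.3994 (wall)
  → r_3 = 4.3994
beam 4: φ=0°, α=255°
  d=(-0.2588,-0.9659)  start (5,4)  tX=3.1296 tY=0.8696  stride 1/|dx|=3.8637 1/|dy|=1.0353
    cross y-line → (5,3), t=0.8696
    cross y-line → (5,2), t=1.9049
    cross y-line → (5,1), t=2.9402 (wall)
  → r_4 = 2.9402
beam 5: φ=45°, α=300°
  d=(0.5000,-0.8660)  start (5,4)  tX=0.3800 tY=0.9699  stride 1/|dx|=2.0000 1/|dy|=1.1547
    cross x-line → (6,4), t=0.3800
    cross y-line → (6,3), t=0.9699
    cross y-line → (6,2), t=2.1246
    cross x-line → (7,2), t=2.3800
    cross y-line → (7,1), t=3.2793
    cross x-line → (8,1), t=4.3800 (wall)
  → r_5 = 4.3800
beam 6: φ=90°, α=345°
  d=(0.9659,-0.2588)  start (5,4)  tX=0.1967 tY=3.2455  stride 1/|dx|=1.0353 1/|dy|=3.8637
    cross x-line → (6,4), t=0.1967
    cross x-line → (7,4), t=1.2320
    cross x-line → (8,4), t=2.2673 (wall)
  → r_6 = 2.2673
beam 7: φ=135°, α=30°
  d=(0.8660,0.5000)  start (5,4)  tX=0.2194 tY=0.3200  stride 1/|dx|=1.1547 1/|dy|=2.0000
    cross x-line → (6,4), t=0.2194
    cross y-line → (6,5), t=0.3200 (wall)
  → r_7 = 0.3200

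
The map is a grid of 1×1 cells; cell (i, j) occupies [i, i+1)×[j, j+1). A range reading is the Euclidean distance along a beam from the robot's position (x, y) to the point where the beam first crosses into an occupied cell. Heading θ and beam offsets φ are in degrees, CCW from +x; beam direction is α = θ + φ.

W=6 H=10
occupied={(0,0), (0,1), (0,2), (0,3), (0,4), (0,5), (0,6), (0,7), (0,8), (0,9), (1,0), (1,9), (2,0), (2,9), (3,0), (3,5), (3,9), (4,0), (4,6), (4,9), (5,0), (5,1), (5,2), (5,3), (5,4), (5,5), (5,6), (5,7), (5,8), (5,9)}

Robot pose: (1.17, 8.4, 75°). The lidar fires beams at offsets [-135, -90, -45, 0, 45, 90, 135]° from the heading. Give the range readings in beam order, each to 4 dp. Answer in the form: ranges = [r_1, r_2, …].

beam 1: φ=-135°, α=300°
  direction (0.5000, -0.8660); cell (1,8); t to first gridline: x 1.6600, y 0.4619 (then +2.0000 / +1.1547)
    (1,7) via y @ 0.4619
    (1,6) via y @ 1.6166
    (2,6) via x @ 1.6600
    (2,5) via y @ 2.7713
    (3,5) via x @ 3.6600  # hit
  → r_1 = 3.6600
beam 2: φ=-90°, α=345°
  direction (0.9659, -0.2588); cell (1,8); t to first gridline: x 0.8593, y 1.5455 (then +1.0353 / +3.8637)
    (2,8) via x @ 0.8593
    (2,7) via y @ 1.5455
    (3,7) via x @ 1.8946
    (4,7) via x @ 2.9298
    (5,7) via x @ 3.9651  # hit
  → r_2 = 3.9651
beam 3: φ=-45°, α=30°
  direction (0.8660, 0.5000); cell (1,8); t to first gridline: x 0.9584, y 1.2000 (then +1.1547 / +2.0000)
    (2,8) via x @ 0.9584
    (2,9) via y @ 1.2000  # hit
  → r_3 = 1.2000
beam 4: φ=0°, α=75°
  direction (0.2588, 0.9659); cell (1,8); t to first gridline: x 3.2069, y 0.6212 (then +3.8637 / +1.0353)
    (1,9) via y @ 0.6212  # hit
  → r_4 = 0.6212
beam 5: φ=45°, α=120°
  direction (-0.5000, 0.8660); cell (1,8); t to first gridline: x 0.3400, y 0.6928 (then +2.0000 / +1.1547)
    (0,8) via x @ 0.3400  # hit
  → r_5 = 0.3400
beam 6: φ=90°, α=165°
  direction (-0.9659, 0.2588); cell (1,8); t to first gridline: x 0.1760, y 2.3182 (then +1.0353 / +3.8637)
    (0,8) via x @ 0.1760  # hit
  → r_6 = 0.1760
beam 7: φ=135°, α=210°
  direction (-0.8660, -0.5000); cell (1,8); t to first gridline: x 0.1963, y 0.8000 (then +1.1547 / +2.0000)
    (0,8) via x @ 0.1963  # hit
  → r_7 = 0.1963

ranges = [3.6600, 3.9651, 1.2000, 0.6212, 0.3400, 0.1760, 0.1963]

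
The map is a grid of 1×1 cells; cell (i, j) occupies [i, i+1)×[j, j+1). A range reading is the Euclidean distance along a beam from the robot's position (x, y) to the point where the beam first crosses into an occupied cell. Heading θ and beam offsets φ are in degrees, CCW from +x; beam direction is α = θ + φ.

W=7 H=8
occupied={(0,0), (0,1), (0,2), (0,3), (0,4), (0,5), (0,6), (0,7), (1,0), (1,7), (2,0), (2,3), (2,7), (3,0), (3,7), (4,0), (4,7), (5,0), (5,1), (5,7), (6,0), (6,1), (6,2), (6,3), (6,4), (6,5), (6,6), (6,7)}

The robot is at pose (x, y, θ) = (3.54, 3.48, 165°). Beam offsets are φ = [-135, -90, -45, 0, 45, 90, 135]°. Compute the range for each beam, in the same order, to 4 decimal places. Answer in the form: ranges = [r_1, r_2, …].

beam 1: φ=-135°, α=30°
  dir = (cos 30°, sin 30°) = (0.8660, 0.5000); from cell (3,3)
  next x-line at t=0.5312, next y-line at t=1.0400; Δt_x=1.1547, Δt_y=2.0000
    x: enter (4,3) at t=0.5312
    y: enter (4,4) at t=1.0400
    x: enter (5,4) at t=1.6859
    x: enter (6,4) at t=2.8406 ← occupied
  → r_1 = 2.8406
beam 2: φ=-90°, α=75°
  dir = (cos 75°, sin 75°) = (0.2588, 0.9659); from cell (3,3)
  next x-line at t=1.7773, next y-line at t=0.5383; Δt_x=3.8637, Δt_y=1.0353
    y: enter (3,4) at t=0.5383
    y: enter (3,5) at t=1.5736
    x: enter (4,5) at t=1.7773
    y: enter (4,6) at t=2.6089
    y: enter (4,7) at t=3.6442 ← occupied
  → r_2 = 3.6442
beam 3: φ=-45°, α=120°
  dir = (cos 120°, sin 120°) = (-0.5000, 0.8660); from cell (3,3)
  next x-line at t=1.0800, next y-line at t=0.6004; Δt_x=2.0000, Δt_y=1.1547
    y: enter (3,4) at t=0.6004
    x: enter (2,4) at t=1.0800
    y: enter (2,5) at t=1.7551
    y: enter (2,6) at t=2.9098
    x: enter (1,6) at t=3.0800
    y: enter (1,7) at t=4.0645 ← occupied
  → r_3 = 4.0645
beam 4: φ=0°, α=165°
  dir = (cos 165°, sin 165°) = (-0.9659, 0.2588); from cell (3,3)
  next x-line at t=0.5590, next y-line at t=2.0091; Δt_x=1.0353, Δt_y=3.8637
    x: enter (2,3) at t=0.5590 ← occupied
  → r_4 = 0.5590
beam 5: φ=45°, α=210°
  dir = (cos 210°, sin 210°) = (-0.8660, -0.5000); from cell (3,3)
  next x-line at t=0.6235, next y-line at t=0.9600; Δt_x=1.1547, Δt_y=2.0000
    x: enter (2,3) at t=0.6235 ← occupied
  → r_5 = 0.6235
beam 6: φ=90°, α=255°
  dir = (cos 255°, sin 255°) = (-0.2588, -0.9659); from cell (3,3)
  next x-line at t=2.0864, next y-line at t=0.4969; Δt_x=3.8637, Δt_y=1.0353
    y: enter (3,2) at t=0.4969
    y: enter (3,1) at t=1.5322
    x: enter (2,1) at t=2.0864
    y: enter (2,0) at t=2.5675 ← occupied
  → r_6 = 2.5675
beam 7: φ=135°, α=300°
  dir = (cos 300°, sin 300°) = (0.5000, -0.8660); from cell (3,3)
  next x-line at t=0.9200, next y-line at t=0.5543; Δt_x=2.0000, Δt_y=1.1547
    y: enter (3,2) at t=0.5543
    x: enter (4,2) at t=0.9200
    y: enter (4,1) at t=1.7090
    y: enter (4,0) at t=2.8637 ← occupied
  → r_7 = 2.8637

ranges = [2.8406, 3.6442, 4.0645, 0.5590, 0.6235, 2.5675, 2.8637]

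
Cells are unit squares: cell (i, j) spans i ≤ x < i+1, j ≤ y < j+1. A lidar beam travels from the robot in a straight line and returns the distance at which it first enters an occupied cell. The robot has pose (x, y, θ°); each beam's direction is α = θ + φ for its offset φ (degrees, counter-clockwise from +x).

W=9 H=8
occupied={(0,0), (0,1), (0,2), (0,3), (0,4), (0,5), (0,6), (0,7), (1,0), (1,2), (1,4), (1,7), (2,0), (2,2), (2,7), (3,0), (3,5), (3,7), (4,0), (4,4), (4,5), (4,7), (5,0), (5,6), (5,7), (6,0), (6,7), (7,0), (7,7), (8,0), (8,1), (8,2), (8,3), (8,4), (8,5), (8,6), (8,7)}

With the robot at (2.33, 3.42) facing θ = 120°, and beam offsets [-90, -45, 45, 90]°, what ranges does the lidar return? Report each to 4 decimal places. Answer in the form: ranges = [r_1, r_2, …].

ranges = [1.9283, 2.5887, 1.3769, 0.8400]

beam 1: φ=-90°, α=30°
  cosα=0.8660 sinα=0.5000 | (2,3) | tMaxX 0.7736 tMaxY 1.1600 | tΔX 1.1547 tΔY 2.0000
    t=0.7736 [x] (3,3)
    t=1.1600 [y] (3,4)
    t=1.9283 [x] (4,4) — stop
  → r_1 = 1.9283
beam 2: φ=-45°, α=75°
  cosα=0.2588 sinα=0.9659 | (2,3) | tMaxX 2.5887 tMaxY 0.6005 | tΔX 3.8637 tΔY 1.0353
    t=0.6005 [y] (2,4)
    t=1.6357 [y] (2,5)
    t=2.5887 [x] (3,5) — stop
  → r_2 = 2.5887
beam 3: φ=45°, α=165°
  cosα=-0.9659 sinα=0.2588 | (2,3) | tMaxX 0.3416 tMaxY 2.2409 | tΔX 1.0353 tΔY 3.8637
    t=0.3416 [x] (1,3)
    t=1.3769 [x] (0,3) — stop
  → r_3 = 1.3769
beam 4: φ=90°, α=210°
  cosα=-0.8660 sinα=-0.5000 | (2,3) | tMaxX 0.3811 tMaxY 0.8400 | tΔX 1.1547 tΔY 2.0000
    t=0.3811 [x] (1,3)
    t=0.8400 [y] (1,2) — stop
  → r_4 = 0.8400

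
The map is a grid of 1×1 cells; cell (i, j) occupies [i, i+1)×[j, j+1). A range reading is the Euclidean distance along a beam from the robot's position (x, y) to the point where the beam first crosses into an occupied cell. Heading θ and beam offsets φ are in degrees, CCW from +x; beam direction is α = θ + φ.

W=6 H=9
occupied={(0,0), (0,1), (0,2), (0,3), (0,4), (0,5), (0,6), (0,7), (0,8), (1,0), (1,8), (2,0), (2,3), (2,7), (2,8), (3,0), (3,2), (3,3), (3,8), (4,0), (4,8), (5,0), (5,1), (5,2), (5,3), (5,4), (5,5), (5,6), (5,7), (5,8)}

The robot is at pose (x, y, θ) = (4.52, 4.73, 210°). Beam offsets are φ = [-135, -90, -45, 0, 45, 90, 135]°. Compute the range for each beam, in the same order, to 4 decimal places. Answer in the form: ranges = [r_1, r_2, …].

ranges = [1.8546, 3.0400, 3.6442, 1.4600, 2.0091, 0.9600, 0.4969]

beam 1: φ=-135°, α=75°
  direction (0.2588, 0.9659); cell (4,4); t to first gridline: x 1.8546, y 0.2795 (then +3.8637 / +1.0353)
    (4,5) via y @ 0.2795
    (4,6) via y @ 1.3148
    (5,6) via x @ 1.8546  # hit
  → r_1 = 1.8546
beam 2: φ=-90°, α=120°
  direction (-0.5000, 0.8660); cell (4,4); t to first gridline: x 1.0400, y 0.3118 (then +2.0000 / +1.1547)
    (4,5) via y @ 0.3118
    (3,5) via x @ 1.0400
    (3,6) via y @ 1.4665
    (3,7) via y @ 2.6212
    (2,7) via x @ 3.0400  # hit
  → r_2 = 3.0400
beam 3: φ=-45°, α=165°
  direction (-0.9659, 0.2588); cell (4,4); t to first gridline: x 0.5383, y 1.0432 (then +1.0353 / +3.8637)
    (3,4) via x @ 0.5383
    (3,5) via y @ 1.0432
    (2,5) via x @ 1.5736
    (1,5) via x @ 2.6089
    (0,5) via x @ 3.6442  # hit
  → r_3 = 3.6442
beam 4: φ=0°, α=210°
  direction (-0.8660, -0.5000); cell (4,4); t to first gridline: x 0.6004, y 1.4600 (then +1.1547 / +2.0000)
    (3,4) via x @ 0.6004
    (3,3) via y @ 1.4600  # hit
  → r_4 = 1.4600
beam 5: φ=45°, α=255°
  direction (-0.2588, -0.9659); cell (4,4); t to first gridline: x 2.0091, y 0.7558 (then +3.8637 / +1.0353)
    (4,3) via y @ 0.7558
    (4,2) via y @ 1.7910
    (3,2) via x @ 2.0091  # hit
  → r_5 = 2.0091
beam 6: φ=90°, α=300°
  direction (0.5000, -0.8660); cell (4,4); t to first gridline: x 0.9600, y 0.8429 (then +2.0000 / +1.1547)
    (4,3) via y @ 0.8429
    (5,3) via x @ 0.9600  # hit
  → r_6 = 0.9600
beam 7: φ=135°, α=345°
  direction (0.9659, -0.2588); cell (4,4); t to first gridline: x 0.4969, y 2.8205 (then +1.0353 / +3.8637)
    (5,4) via x @ 0.4969  # hit
  → r_7 = 0.4969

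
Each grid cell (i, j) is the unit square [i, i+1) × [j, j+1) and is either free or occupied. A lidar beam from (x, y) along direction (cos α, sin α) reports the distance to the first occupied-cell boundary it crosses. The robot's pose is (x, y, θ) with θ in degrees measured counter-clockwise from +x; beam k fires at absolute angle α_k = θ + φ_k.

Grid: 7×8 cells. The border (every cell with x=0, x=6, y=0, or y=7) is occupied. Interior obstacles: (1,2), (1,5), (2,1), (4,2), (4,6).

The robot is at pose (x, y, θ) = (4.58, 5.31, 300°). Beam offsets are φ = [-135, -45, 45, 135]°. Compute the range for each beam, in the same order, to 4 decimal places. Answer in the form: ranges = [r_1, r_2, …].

ranges = [3.7063, 4.4620, 1.4701, 0.7143]

beam 1: φ=-135°, α=165°
  cosα=-0.9659 sinα=0.2588 | (4,5) | tMaxX 0.6005 tMaxY 2.6660 | tΔX 1.0353 tΔY 3.8637
    t=0.6005 [x] (3,5)
    t=1.6357 [x] (2,5)
    t=2.6660 [y] (2,6)
    t=2.6710 [x] (1,6)
    t=3.7063 [x] (0,6) — stop
  → r_1 = 3.7063
beam 2: φ=-45°, α=255°
  cosα=-0.2588 sinα=-0.9659 | (4,5) | tMaxX 2.2409 tMaxY 0.3209 | tΔX 3.8637 tΔY 1.0353
    t=0.3209 [y] (4,4)
    t=1.3562 [y] (4,3)
    t=2.2409 [x] (3,3)
    t=2.3915 [y] (3,2)
    t=3.4268 [y] (3,1)
    t=4.4620 [y] (3,0) — stop
  → r_2 = 4.4620
beam 3: φ=45°, α=345°
  cosα=0.9659 sinα=-0.2588 | (4,5) | tMaxX 0.4348 tMaxY 1.1977 | tΔX 1.0353 tΔY 3.8637
    t=0.4348 [x] (5,5)
    t=1.1977 [y] (5,4)
    t=1.4701 [x] (6,4) — stop
  → r_3 = 1.4701
beam 4: φ=135°, α=75°
  cosα=0.2588 sinα=0.9659 | (4,5) | tMaxX 1.6228 tMaxY 0.7143 | tΔX 3.8637 tΔY 1.0353
    t=0.7143 [y] (4,6) — stop
  → r_4 = 0.7143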